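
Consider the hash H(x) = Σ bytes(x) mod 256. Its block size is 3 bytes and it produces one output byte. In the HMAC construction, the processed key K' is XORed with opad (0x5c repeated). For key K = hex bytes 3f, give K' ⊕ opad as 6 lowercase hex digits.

635c5c

Key hex bytes 3f is 1 byte ≤ B = 3; zero-pad to 3 bytes: K' = 3f 00 00.
XOR each byte with 0x5c: 3f⊕5c=63, 00⊕5c=5c, 00⊕5c=5c.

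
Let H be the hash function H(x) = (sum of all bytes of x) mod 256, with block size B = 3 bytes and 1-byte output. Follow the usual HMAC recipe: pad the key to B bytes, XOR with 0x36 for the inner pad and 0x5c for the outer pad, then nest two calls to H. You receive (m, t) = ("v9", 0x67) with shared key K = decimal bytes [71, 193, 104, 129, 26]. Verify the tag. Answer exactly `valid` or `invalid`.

Key decimal bytes [71, 193, 104, 129, 26] = 47 c1 68 81 1a is 5 bytes > B = 3, so hash it first: H(key) = 0b, then zero-pad to 3 bytes: K' = 0b 00 00.
K' ⊕ ipad = 3d 36 36; K' ⊕ opad = 57 5c 5c.
Inner hash: sum = 61+54+54+118+57 = 344; mod 256 = 88 → 58.
Outer hash (recomputed tag): sum = 87+92+92+88 = 359; mod 256 = 103 → 67.
Recomputed tag = 67; claimed = 67 → match.

valid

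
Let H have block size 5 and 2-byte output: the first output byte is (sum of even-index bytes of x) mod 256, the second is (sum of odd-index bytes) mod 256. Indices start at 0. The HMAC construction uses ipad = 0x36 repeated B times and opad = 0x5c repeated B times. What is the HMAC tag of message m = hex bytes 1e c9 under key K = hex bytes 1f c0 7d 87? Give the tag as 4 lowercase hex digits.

Key hex bytes 1f c0 7d 87 is 4 bytes ≤ B = 5; zero-pad to 5 bytes: K' = 1f c0 7d 87 00.
K' ⊕ ipad = 29 f6 4b b1 36.  K' ⊕ opad = 43 9c 21 db 5c.
Inner input = (K'⊕ipad) ∥ m = 29 f6 4b b1 36 ∥ 1e c9.
Inner hash: even-index sum = 371 mod 256 = 115; odd-index sum = 453 mod 256 = 197 → 73 c5.
Outer input = (K'⊕opad) ∥ inner = 43 9c 21 db 5c ∥ 73 c5.
Outer hash (tag): even-index sum = 389 mod 256 = 133; odd-index sum = 490 mod 256 = 234 → 85 ea.

85ea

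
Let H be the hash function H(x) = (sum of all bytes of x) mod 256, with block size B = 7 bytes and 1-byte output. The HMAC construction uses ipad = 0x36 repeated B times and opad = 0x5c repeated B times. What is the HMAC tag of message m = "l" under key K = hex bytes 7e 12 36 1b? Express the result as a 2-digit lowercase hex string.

Key hex bytes 7e 12 36 1b is 4 bytes ≤ B = 7; zero-pad to 7 bytes: K' = 7e 12 36 1b 00 00 00.
K' ⊕ ipad = 48 24 00 2d 36 36 36.  K' ⊕ opad = 22 4e 6a 47 5c 5c 5c.
Inner input = (K'⊕ipad) ∥ m = 48 24 00 2d 36 36 36 ∥ 6c.
Inner hash: sum = 72+36+0+45+54+54+54+108 = 423; mod 256 = 167 → a7.
Outer input = (K'⊕opad) ∥ inner = 22 4e 6a 47 5c 5c 5c ∥ a7.
Outer hash (tag): sum = 34+78+106+71+92+92+92+167 = 732; mod 256 = 220 → dc.

dc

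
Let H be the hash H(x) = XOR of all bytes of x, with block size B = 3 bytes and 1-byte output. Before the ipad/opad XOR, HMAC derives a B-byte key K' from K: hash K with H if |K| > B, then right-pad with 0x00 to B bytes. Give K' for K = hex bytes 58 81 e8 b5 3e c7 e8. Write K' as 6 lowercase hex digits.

|K| = 7 > B = 3, so first hash the key.
H(K): XOR 58⊕81⊕e8⊕b5⊕3e⊕c7⊕e8 = 95.
Zero-pad H(K) = 95 to 3 bytes: K' = 95 00 00.

950000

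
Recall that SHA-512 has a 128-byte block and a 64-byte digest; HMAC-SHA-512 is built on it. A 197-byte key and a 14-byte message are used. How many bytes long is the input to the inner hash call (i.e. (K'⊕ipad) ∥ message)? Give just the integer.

Key is 197 > 128 bytes, so it is hashed to 64 bytes then zero-padded to 128: |K'| = 128.
Inner input = (K'⊕ipad) ∥ m → 128 + 14 = 142 bytes.

142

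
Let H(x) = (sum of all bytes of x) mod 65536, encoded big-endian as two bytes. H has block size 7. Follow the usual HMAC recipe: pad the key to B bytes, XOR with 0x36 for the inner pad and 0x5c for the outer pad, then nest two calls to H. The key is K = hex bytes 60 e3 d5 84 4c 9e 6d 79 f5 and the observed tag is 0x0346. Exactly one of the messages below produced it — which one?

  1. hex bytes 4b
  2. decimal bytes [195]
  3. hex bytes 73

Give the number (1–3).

Key hex bytes 60 e3 d5 84 4c 9e 6d 79 f5 is 9 bytes > B = 7, so hash it first: H(key) = 05 61, then zero-pad to 7 bytes: K' = 05 61 00 00 00 00 00.
K' ⊕ ipad = 33 57 36 36 36 36 36; K' ⊕ opad = 59 3d 5c 5c 5c 5c 5c.
m1: inner = H(33 57 36 36 36 36 36 4b) = 01 e3; tag = H(59 3d 5c 5c 5c 5c 5c 01 e3) = 0346 ← matches
m2: inner = H(33 57 36 36 36 36 36 c3) = 02 5b; tag = H(59 3d 5c 5c 5c 5c 5c 02 5b) = 02bf
m3: inner = H(33 57 36 36 36 36 36 73) = 02 0b; tag = H(59 3d 5c 5c 5c 5c 5c 02 0b) = 026f

1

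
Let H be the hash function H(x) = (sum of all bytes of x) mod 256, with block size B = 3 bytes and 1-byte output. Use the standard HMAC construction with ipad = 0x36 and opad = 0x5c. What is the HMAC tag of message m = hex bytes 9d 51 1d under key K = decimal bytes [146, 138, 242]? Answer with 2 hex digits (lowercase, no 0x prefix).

Key decimal bytes [146, 138, 242] = 92 8a f2 is exactly B = 3 bytes: K' = 92 8a f2.
K' ⊕ ipad = a4 bc c4.  K' ⊕ opad = ce d6 ae.
Inner input = (K'⊕ipad) ∥ m = a4 bc c4 ∥ 9d 51 1d.
Inner hash: sum = 164+188+196+157+81+29 = 815; mod 256 = 47 → 2f.
Outer input = (K'⊕opad) ∥ inner = ce d6 ae ∥ 2f.
Outer hash (tag): sum = 206+214+174+47 = 641; mod 256 = 129 → 81.

81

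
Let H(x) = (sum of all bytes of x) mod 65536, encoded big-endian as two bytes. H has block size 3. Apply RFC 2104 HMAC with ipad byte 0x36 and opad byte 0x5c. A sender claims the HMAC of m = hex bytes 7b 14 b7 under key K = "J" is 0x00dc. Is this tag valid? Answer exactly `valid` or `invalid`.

Key "J" = 4a is 1 byte ≤ B = 3; zero-pad to 3 bytes: K' = 4a 00 00.
K' ⊕ ipad = 7c 36 36; K' ⊕ opad = 16 5c 5c.
Inner hash: sum = 124+54+54+123+20+183 = 558 → 02 2e.
Outer hash (recomputed tag): sum = 22+92+92+2+46 = 254 → 00 fe.
Recomputed tag = 00fe; claimed = 00dc → mismatch.

invalid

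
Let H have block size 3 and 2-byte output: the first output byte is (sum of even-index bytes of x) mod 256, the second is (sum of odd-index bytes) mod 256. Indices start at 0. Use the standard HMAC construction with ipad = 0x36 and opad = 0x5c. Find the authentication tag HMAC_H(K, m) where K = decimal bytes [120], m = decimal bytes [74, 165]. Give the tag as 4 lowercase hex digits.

0085

Key decimal bytes [120] = 78 is 1 byte ≤ B = 3; zero-pad to 3 bytes: K' = 78 00 00.
K' ⊕ ipad = 4e 36 36.  K' ⊕ opad = 24 5c 5c.
Inner input = (K'⊕ipad) ∥ m = 4e 36 36 ∥ 4a a5.
Inner hash: even-index sum = 297 mod 256 = 41; odd-index sum = 128 mod 256 = 128 → 29 80.
Outer input = (K'⊕opad) ∥ inner = 24 5c 5c ∥ 29 80.
Outer hash (tag): even-index sum = 256 mod 256 = 0; odd-index sum = 133 mod 256 = 133 → 00 85.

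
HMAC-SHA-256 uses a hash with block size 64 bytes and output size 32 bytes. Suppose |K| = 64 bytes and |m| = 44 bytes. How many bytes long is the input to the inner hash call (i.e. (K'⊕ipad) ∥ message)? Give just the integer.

Key is 64 ≤ 64 bytes, zero-padded: |K'| = 64.
Inner input = (K'⊕ipad) ∥ m → 64 + 44 = 108 bytes.

108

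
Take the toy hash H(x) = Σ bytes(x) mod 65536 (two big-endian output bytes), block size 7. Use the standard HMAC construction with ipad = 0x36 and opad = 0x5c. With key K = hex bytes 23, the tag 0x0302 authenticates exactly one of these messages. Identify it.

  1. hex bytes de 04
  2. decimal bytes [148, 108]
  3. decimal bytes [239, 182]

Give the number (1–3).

2

Key hex bytes 23 is 1 byte ≤ B = 7; zero-pad to 7 bytes: K' = 23 00 00 00 00 00 00.
K' ⊕ ipad = 15 36 36 36 36 36 36; K' ⊕ opad = 7f 5c 5c 5c 5c 5c 5c.
m1: inner = H(15 36 36 36 36 36 36 de 04) = 02 3b; tag = H(7f 5c 5c 5c 5c 5c 5c 02 3b) = 02e4
m2: inner = H(15 36 36 36 36 36 36 94 6c) = 02 59; tag = H(7f 5c 5c 5c 5c 5c 5c 02 59) = 0302 ← matches
m3: inner = H(15 36 36 36 36 36 36 ef b6) = 02 fe; tag = H(7f 5c 5c 5c 5c 5c 5c 02 fe) = 03a7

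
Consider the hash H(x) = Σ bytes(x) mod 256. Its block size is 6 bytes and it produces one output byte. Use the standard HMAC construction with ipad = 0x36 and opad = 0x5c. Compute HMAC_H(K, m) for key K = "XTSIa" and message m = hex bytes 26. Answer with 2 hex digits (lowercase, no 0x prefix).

30

Key "XTSIa" = 58 54 53 49 61 is 5 bytes ≤ B = 6; zero-pad to 6 bytes: K' = 58 54 53 49 61 00.
K' ⊕ ipad = 6e 62 65 7f 57 36.  K' ⊕ opad = 04 08 0f 15 3d 5c.
Inner input = (K'⊕ipad) ∥ m = 6e 62 65 7f 57 36 ∥ 26.
Inner hash: sum = 110+98+101+127+87+54+38 = 615; mod 256 = 103 → 67.
Outer input = (K'⊕opad) ∥ inner = 04 08 0f 15 3d 5c ∥ 67.
Outer hash (tag): sum = 4+8+15+21+61+92+103 = 304; mod 256 = 48 → 30.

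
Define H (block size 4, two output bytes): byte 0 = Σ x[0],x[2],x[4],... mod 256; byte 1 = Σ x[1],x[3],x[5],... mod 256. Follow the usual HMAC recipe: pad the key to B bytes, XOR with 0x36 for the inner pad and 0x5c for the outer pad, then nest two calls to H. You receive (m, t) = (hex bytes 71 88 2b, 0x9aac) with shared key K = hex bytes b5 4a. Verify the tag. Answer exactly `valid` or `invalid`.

valid

Key hex bytes b5 4a is 2 bytes ≤ B = 4; zero-pad to 4 bytes: K' = b5 4a 00 00.
K' ⊕ ipad = 83 7c 36 36; K' ⊕ opad = e9 16 5c 5c.
Inner hash: even-index sum = 341 mod 256 = 85; odd-index sum = 314 mod 256 = 58 → 55 3a.
Outer hash (recomputed tag): even-index sum = 410 mod 256 = 154; odd-index sum = 172 mod 256 = 172 → 9a ac.
Recomputed tag = 9aac; claimed = 9aac → match.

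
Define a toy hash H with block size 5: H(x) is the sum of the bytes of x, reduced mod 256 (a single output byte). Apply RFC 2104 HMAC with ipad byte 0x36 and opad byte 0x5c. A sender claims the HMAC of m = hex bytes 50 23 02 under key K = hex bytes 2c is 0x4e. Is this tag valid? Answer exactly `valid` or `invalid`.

invalid

Key hex bytes 2c is 1 byte ≤ B = 5; zero-pad to 5 bytes: K' = 2c 00 00 00 00.
K' ⊕ ipad = 1a 36 36 36 36; K' ⊕ opad = 70 5c 5c 5c 5c.
Inner hash: sum = 26+54+54+54+54+80+35+2 = 359; mod 256 = 103 → 67.
Outer hash (recomputed tag): sum = 112+92+92+92+92+103 = 583; mod 256 = 71 → 47.
Recomputed tag = 47; claimed = 4e → mismatch.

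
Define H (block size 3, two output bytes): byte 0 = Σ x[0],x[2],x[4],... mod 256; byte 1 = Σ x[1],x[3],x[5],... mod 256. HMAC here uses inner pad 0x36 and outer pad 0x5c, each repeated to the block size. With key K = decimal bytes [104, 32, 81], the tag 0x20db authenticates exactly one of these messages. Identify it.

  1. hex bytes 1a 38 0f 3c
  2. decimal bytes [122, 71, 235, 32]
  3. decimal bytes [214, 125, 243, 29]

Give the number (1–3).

Key decimal bytes [104, 32, 81] = 68 20 51 is exactly B = 3 bytes: K' = 68 20 51.
K' ⊕ ipad = 5e 16 67; K' ⊕ opad = 34 7c 0d.
m1: inner = H(5e 16 67 1a 38 0f 3c) = 39 3f; tag = H(34 7c 0d 39 3f) = 80b5
m2: inner = H(5e 16 67 7a 47 eb 20) = 2c 7b; tag = H(34 7c 0d 2c 7b) = bca8
m3: inner = H(5e 16 67 d6 7d f3 1d) = 5f df; tag = H(34 7c 0d 5f df) = 20db ← matches

3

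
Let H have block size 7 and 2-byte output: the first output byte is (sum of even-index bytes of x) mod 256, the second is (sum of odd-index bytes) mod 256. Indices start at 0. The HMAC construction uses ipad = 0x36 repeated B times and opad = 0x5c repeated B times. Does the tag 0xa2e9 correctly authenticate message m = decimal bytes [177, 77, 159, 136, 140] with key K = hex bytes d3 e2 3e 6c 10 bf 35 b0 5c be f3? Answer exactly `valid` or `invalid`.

valid

Key hex bytes d3 e2 3e 6c 10 bf 35 b0 5c be f3 is 11 bytes > B = 7, so hash it first: H(key) = a5 7b, then zero-pad to 7 bytes: K' = a5 7b 00 00 00 00 00.
K' ⊕ ipad = 93 4d 36 36 36 36 36; K' ⊕ opad = f9 27 5c 5c 5c 5c 5c.
Inner hash: even-index sum = 522 mod 256 = 10; odd-index sum = 661 mod 256 = 149 → 0a 95.
Outer hash (recomputed tag): even-index sum = 674 mod 256 = 162; odd-index sum = 233 mod 256 = 233 → a2 e9.
Recomputed tag = a2e9; claimed = a2e9 → match.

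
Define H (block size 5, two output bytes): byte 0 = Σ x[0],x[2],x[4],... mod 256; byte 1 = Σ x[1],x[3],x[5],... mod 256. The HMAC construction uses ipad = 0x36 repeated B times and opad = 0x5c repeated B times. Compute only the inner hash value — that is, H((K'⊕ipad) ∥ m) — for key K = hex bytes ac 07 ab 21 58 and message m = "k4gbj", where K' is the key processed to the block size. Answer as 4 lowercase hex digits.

3b84

Key hex bytes ac 07 ab 21 58 is exactly B = 5 bytes: K' = ac 07 ab 21 58.
K' ⊕ ipad = 9a 31 9d 17 6e.
Inner input = 9a 31 9d 17 6e ∥ 6b 34 67 62 6a.
Inner hash: even-index sum = 571 mod 256 = 59; odd-index sum = 388 mod 256 = 132 → 3b 84.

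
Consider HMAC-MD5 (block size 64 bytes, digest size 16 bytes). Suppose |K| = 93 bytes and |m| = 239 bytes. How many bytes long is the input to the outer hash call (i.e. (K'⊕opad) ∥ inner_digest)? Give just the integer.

Key is 93 > 64 bytes, so it is hashed to 16 bytes then zero-padded to 64: |K'| = 64.
Outer input = (K'⊕opad) ∥ H(inner) → 64 + 16 = 80 bytes.

80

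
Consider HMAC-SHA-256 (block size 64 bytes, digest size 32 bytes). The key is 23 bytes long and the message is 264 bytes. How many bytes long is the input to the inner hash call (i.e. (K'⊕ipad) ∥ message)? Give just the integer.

328

Key is 23 ≤ 64 bytes, zero-padded: |K'| = 64.
Inner input = (K'⊕ipad) ∥ m → 64 + 264 = 328 bytes.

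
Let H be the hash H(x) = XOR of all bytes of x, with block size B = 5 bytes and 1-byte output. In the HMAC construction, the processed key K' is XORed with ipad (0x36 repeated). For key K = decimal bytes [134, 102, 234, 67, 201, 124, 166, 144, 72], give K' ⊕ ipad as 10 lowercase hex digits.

b436363636

Key decimal bytes [134, 102, 234, 67, 201, 124, 166, 144, 72] = 86 66 ea 43 c9 7c a6 90 48 is 9 bytes > B = 5, so hash it first: H(key) = 82, then zero-pad to 5 bytes: K' = 82 00 00 00 00.
XOR each byte with 0x36: 82⊕36=b4, 00⊕36=36, 00⊕36=36, 00⊕36=36, 00⊕36=36.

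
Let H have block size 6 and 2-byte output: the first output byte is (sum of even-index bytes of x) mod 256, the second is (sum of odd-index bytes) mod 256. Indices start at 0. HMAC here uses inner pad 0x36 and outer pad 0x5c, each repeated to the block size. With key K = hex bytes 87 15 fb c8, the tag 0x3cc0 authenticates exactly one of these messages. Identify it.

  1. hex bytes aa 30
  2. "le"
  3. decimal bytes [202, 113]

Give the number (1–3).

Key hex bytes 87 15 fb c8 is 4 bytes ≤ B = 6; zero-pad to 6 bytes: K' = 87 15 fb c8 00 00.
K' ⊕ ipad = b1 23 cd fe 36 36; K' ⊕ opad = db 49 a7 94 5c 5c.
m1: inner = H(b1 23 cd fe 36 36 aa 30) = 5e 87; tag = H(db 49 a7 94 5c 5c 5e 87) = 3cc0 ← matches
m2: inner = H(b1 23 cd fe 36 36 6c 65) = 20 bc; tag = H(db 49 a7 94 5c 5c 20 bc) = fef5
m3: inner = H(b1 23 cd fe 36 36 ca 71) = 7e c8; tag = H(db 49 a7 94 5c 5c 7e c8) = 5c01

1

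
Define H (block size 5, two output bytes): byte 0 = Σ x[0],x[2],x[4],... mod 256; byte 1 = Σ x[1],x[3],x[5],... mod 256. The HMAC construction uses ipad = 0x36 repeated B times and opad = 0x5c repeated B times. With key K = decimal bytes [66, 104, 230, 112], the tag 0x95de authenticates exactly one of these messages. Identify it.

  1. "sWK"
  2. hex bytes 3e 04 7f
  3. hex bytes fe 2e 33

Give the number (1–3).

Key decimal bytes [66, 104, 230, 112] = 42 68 e6 70 is 4 bytes ≤ B = 5; zero-pad to 5 bytes: K' = 42 68 e6 70 00.
K' ⊕ ipad = 74 5e d0 46 36; K' ⊕ opad = 1e 34 ba 2c 5c.
m1: inner = H(74 5e d0 46 36 73 57 4b) = d1 62; tag = H(1e 34 ba 2c 5c d1 62) = 9631
m2: inner = H(74 5e d0 46 36 3e 04 7f) = 7e 61; tag = H(1e 34 ba 2c 5c 7e 61) = 95de ← matches
m3: inner = H(74 5e d0 46 36 fe 2e 33) = a8 d5; tag = H(1e 34 ba 2c 5c a8 d5) = 0908

2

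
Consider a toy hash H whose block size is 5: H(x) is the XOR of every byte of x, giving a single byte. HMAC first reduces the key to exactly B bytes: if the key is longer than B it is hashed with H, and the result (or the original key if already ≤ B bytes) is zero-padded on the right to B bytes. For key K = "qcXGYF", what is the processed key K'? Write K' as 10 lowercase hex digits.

|K| = 6 > B = 5, so first hash the key.
H(K): XOR 71⊕63⊕58⊕47⊕59⊕46 = 12.
Zero-pad H(K) = 12 to 5 bytes: K' = 12 00 00 00 00.

1200000000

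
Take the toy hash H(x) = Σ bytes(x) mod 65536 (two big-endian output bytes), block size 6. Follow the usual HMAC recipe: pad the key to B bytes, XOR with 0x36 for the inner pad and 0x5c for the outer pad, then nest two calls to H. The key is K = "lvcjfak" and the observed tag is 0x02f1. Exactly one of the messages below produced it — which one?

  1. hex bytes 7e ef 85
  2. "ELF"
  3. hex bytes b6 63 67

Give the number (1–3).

3

Key "lvcjfak" = 6c 76 63 6a 66 61 6b is 7 bytes > B = 6, so hash it first: H(key) = 02 e1, then zero-pad to 6 bytes: K' = 02 e1 00 00 00 00.
K' ⊕ ipad = 34 d7 36 36 36 36; K' ⊕ opad = 5e bd 5c 5c 5c 5c.
m1: inner = H(34 d7 36 36 36 36 7e ef 85) = 03 d5; tag = H(5e bd 5c 5c 5c 5c 03 d5) = 0363
m2: inner = H(34 d7 36 36 36 36 45 4c 46) = 02 ba; tag = H(5e bd 5c 5c 5c 5c 02 ba) = 0347
m3: inner = H(34 d7 36 36 36 36 b6 63 67) = 03 63; tag = H(5e bd 5c 5c 5c 5c 03 63) = 02f1 ← matches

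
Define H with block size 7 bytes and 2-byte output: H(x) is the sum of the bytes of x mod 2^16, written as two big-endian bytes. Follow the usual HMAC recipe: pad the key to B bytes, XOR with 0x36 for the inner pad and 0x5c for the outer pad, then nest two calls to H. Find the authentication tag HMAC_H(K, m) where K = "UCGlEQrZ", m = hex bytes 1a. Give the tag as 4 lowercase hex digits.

Key "UCGlEQrZ" = 55 43 47 6c 45 51 72 5a is 8 bytes > B = 7, so hash it first: H(key) = 02 ad, then zero-pad to 7 bytes: K' = 02 ad 00 00 00 00 00.
K' ⊕ ipad = 34 9b 36 36 36 36 36.  K' ⊕ opad = 5e f1 5c 5c 5c 5c 5c.
Inner input = (K'⊕ipad) ∥ m = 34 9b 36 36 36 36 36 ∥ 1a.
Inner hash: sum = 52+155+54+54+54+54+54+26 = 503 → 01 f7.
Outer input = (K'⊕opad) ∥ inner = 5e f1 5c 5c 5c 5c 5c ∥ 01 f7.
Outer hash (tag): sum = 94+241+92+92+92+92+92+1+247 = 1043 → 04 13.

0413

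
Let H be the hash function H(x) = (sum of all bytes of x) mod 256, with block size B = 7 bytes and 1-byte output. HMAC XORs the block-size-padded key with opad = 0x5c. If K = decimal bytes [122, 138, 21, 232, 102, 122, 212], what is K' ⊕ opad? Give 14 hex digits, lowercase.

Key decimal bytes [122, 138, 21, 232, 102, 122, 212] = 7a 8a 15 e8 66 7a d4 is exactly B = 7 bytes: K' = 7a 8a 15 e8 66 7a d4.
XOR each byte with 0x5c: 7a⊕5c=26, 8a⊕5c=d6, 15⊕5c=49, e8⊕5c=b4, 66⊕5c=3a, 7a⊕5c=26, d4⊕5c=88.

26d649b43a2688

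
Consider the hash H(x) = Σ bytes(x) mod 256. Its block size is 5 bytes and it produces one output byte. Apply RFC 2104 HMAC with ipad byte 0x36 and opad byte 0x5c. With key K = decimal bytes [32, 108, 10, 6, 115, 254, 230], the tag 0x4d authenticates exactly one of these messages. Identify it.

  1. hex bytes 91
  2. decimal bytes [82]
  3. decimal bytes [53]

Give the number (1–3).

Key decimal bytes [32, 108, 10, 6, 115, 254, 230] = 20 6c 0a 06 73 fe e6 is 7 bytes > B = 5, so hash it first: H(key) = f3, then zero-pad to 5 bytes: K' = f3 00 00 00 00.
K' ⊕ ipad = c5 36 36 36 36; K' ⊕ opad = af 5c 5c 5c 5c.
m1: inner = H(c5 36 36 36 36 91) = 2e; tag = H(af 5c 5c 5c 5c 2e) = 4d ← matches
m2: inner = H(c5 36 36 36 36 52) = ef; tag = H(af 5c 5c 5c 5c ef) = 0e
m3: inner = H(c5 36 36 36 36 35) = d2; tag = H(af 5c 5c 5c 5c d2) = f1

1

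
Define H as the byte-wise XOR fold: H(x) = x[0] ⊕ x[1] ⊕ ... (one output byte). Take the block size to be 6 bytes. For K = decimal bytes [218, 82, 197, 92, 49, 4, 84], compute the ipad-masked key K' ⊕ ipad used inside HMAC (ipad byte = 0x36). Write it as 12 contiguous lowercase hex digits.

Key decimal bytes [218, 82, 197, 92, 49, 4, 84] = da 52 c5 5c 31 04 54 is 7 bytes > B = 6, so hash it first: H(key) = 70, then zero-pad to 6 bytes: K' = 70 00 00 00 00 00.
XOR each byte with 0x36: 70⊕36=46, 00⊕36=36, 00⊕36=36, 00⊕36=36, 00⊕36=36, 00⊕36=36.

463636363636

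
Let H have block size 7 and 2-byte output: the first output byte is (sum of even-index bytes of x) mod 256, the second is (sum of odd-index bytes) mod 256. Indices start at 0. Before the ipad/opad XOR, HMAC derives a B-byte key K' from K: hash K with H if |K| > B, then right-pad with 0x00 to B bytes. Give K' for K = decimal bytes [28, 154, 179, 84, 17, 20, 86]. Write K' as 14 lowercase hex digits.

Key decimal bytes [28, 154, 179, 84, 17, 20, 86] = 1c 9a b3 54 11 14 56 is exactly B = 7 bytes: K' = 1c 9a b3 54 11 14 56.

1c9ab354111456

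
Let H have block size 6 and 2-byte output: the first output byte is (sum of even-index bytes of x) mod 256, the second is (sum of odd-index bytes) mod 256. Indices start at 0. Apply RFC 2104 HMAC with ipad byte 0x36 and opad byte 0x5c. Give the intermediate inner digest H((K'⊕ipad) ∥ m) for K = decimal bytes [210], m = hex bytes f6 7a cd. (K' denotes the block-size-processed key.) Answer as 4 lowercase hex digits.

Key decimal bytes [210] = d2 is 1 byte ≤ B = 6; zero-pad to 6 bytes: K' = d2 00 00 00 00 00.
K' ⊕ ipad = e4 36 36 36 36 36.
Inner input = e4 36 36 36 36 36 ∥ f6 7a cd.
Inner hash: even-index sum = 787 mod 256 = 19; odd-index sum = 284 mod 256 = 28 → 13 1c.

131c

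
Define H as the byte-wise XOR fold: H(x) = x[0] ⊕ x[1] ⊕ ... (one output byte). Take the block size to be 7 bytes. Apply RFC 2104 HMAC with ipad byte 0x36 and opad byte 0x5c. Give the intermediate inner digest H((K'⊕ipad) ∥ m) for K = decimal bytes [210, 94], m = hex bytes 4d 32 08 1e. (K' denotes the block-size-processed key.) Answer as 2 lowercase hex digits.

d3

Key decimal bytes [210, 94] = d2 5e is 2 bytes ≤ B = 7; zero-pad to 7 bytes: K' = d2 5e 00 00 00 00 00.
K' ⊕ ipad = e4 68 36 36 36 36 36.
Inner input = e4 68 36 36 36 36 36 ∥ 4d 32 08 1e.
Inner hash: XOR e4⊕68⊕36⊕36⊕36⊕36⊕36⊕4d⊕32⊕08⊕1e = d3.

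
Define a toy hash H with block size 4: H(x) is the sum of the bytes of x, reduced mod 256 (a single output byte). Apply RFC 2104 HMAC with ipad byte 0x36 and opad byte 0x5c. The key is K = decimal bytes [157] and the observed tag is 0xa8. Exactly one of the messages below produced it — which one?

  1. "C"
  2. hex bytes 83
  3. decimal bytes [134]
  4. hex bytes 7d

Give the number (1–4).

3

Key decimal bytes [157] = 9d is 1 byte ≤ B = 4; zero-pad to 4 bytes: K' = 9d 00 00 00.
K' ⊕ ipad = ab 36 36 36; K' ⊕ opad = c1 5c 5c 5c.
m1: inner = H(ab 36 36 36 43) = 90; tag = H(c1 5c 5c 5c 90) = 65
m2: inner = H(ab 36 36 36 83) = d0; tag = H(c1 5c 5c 5c d0) = a5
m3: inner = H(ab 36 36 36 86) = d3; tag = H(c1 5c 5c 5c d3) = a8 ← matches
m4: inner = H(ab 36 36 36 7d) = ca; tag = H(c1 5c 5c 5c ca) = 9f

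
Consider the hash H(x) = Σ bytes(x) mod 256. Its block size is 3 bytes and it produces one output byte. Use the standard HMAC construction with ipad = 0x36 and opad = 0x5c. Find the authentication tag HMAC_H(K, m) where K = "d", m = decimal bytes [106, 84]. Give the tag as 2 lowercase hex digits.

6c

Key "d" = 64 is 1 byte ≤ B = 3; zero-pad to 3 bytes: K' = 64 00 00.
K' ⊕ ipad = 52 36 36.  K' ⊕ opad = 38 5c 5c.
Inner input = (K'⊕ipad) ∥ m = 52 36 36 ∥ 6a 54.
Inner hash: sum = 82+54+54+106+84 = 380; mod 256 = 124 → 7c.
Outer input = (K'⊕opad) ∥ inner = 38 5c 5c ∥ 7c.
Outer hash (tag): sum = 56+92+92+124 = 364; mod 256 = 108 → 6c.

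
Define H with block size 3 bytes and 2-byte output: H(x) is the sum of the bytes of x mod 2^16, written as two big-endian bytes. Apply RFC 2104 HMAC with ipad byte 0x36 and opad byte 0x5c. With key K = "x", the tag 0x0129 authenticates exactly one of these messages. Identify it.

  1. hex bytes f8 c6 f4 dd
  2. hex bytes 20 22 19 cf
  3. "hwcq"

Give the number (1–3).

1

Key "x" = 78 is 1 byte ≤ B = 3; zero-pad to 3 bytes: K' = 78 00 00.
K' ⊕ ipad = 4e 36 36; K' ⊕ opad = 24 5c 5c.
m1: inner = H(4e 36 36 f8 c6 f4 dd) = 04 49; tag = H(24 5c 5c 04 49) = 0129 ← matches
m2: inner = H(4e 36 36 20 22 19 cf) = 01 e4; tag = H(24 5c 5c 01 e4) = 01c1
m3: inner = H(4e 36 36 68 77 63 71) = 02 6d; tag = H(24 5c 5c 02 6d) = 014b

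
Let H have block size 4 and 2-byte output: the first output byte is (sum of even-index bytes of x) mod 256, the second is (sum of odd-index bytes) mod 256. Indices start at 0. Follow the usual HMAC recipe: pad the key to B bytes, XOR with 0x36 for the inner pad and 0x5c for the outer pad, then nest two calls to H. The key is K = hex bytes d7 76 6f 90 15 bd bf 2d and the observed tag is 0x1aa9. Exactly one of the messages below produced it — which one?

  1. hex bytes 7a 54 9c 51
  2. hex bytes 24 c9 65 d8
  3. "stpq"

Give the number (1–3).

Key hex bytes d7 76 6f 90 15 bd bf 2d is 8 bytes > B = 4, so hash it first: H(key) = 1a f0, then zero-pad to 4 bytes: K' = 1a f0 00 00.
K' ⊕ ipad = 2c c6 36 36; K' ⊕ opad = 46 ac 5c 5c.
m1: inner = H(2c c6 36 36 7a 54 9c 51) = 78 a1; tag = H(46 ac 5c 5c 78 a1) = 1aa9 ← matches
m2: inner = H(2c c6 36 36 24 c9 65 d8) = eb 9d; tag = H(46 ac 5c 5c eb 9d) = 8da5
m3: inner = H(2c c6 36 36 73 74 70 71) = 45 e1; tag = H(46 ac 5c 5c 45 e1) = e7e9

1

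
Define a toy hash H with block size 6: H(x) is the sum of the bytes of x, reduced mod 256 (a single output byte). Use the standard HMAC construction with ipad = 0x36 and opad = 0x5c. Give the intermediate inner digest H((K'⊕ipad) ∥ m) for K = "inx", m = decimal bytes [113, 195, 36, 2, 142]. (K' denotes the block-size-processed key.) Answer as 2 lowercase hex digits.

8f

Key "inx" = 69 6e 78 is 3 bytes ≤ B = 6; zero-pad to 6 bytes: K' = 69 6e 78 00 00 00.
K' ⊕ ipad = 5f 58 4e 36 36 36.
Inner input = 5f 58 4e 36 36 36 ∥ 71 c3 24 02 8e.
Inner hash: sum = 95+88+78+54+54+54+113+195+36+2+142 = 911; mod 256 = 143 → 8f.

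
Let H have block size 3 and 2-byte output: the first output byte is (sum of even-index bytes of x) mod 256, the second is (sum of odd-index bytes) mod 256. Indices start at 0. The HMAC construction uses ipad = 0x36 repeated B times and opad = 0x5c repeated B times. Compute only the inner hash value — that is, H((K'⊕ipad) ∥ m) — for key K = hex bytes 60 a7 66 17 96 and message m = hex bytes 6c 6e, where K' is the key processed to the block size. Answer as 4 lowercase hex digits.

0ef4

Key hex bytes 60 a7 66 17 96 is 5 bytes > B = 3, so hash it first: H(key) = 5c be, then zero-pad to 3 bytes: K' = 5c be 00.
K' ⊕ ipad = 6a 88 36.
Inner input = 6a 88 36 ∥ 6c 6e.
Inner hash: even-index sum = 270 mod 256 = 14; odd-index sum = 244 mod 256 = 244 → 0e f4.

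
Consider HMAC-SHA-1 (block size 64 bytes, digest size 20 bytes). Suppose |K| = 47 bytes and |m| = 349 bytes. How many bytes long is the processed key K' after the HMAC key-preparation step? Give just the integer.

64

Key is 47 ≤ 64 bytes, zero-padded: |K'| = 64.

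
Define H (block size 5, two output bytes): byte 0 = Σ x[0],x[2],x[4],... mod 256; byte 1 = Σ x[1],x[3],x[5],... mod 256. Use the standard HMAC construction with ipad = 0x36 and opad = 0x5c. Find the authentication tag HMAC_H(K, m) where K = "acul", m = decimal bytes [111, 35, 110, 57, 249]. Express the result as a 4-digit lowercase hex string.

Key "acul" = 61 63 75 6c is 4 bytes ≤ B = 5; zero-pad to 5 bytes: K' = 61 63 75 6c 00.
K' ⊕ ipad = 57 55 43 5a 36.  K' ⊕ opad = 3d 3f 29 30 5c.
Inner input = (K'⊕ipad) ∥ m = 57 55 43 5a 36 ∥ 6f 23 6e 39 f9.
Inner hash: even-index sum = 300 mod 256 = 44; odd-index sum = 645 mod 256 = 133 → 2c 85.
Outer input = (K'⊕opad) ∥ inner = 3d 3f 29 30 5c ∥ 2c 85.
Outer hash (tag): even-index sum = 327 mod 256 = 71; odd-index sum = 155 mod 256 = 155 → 47 9b.

479b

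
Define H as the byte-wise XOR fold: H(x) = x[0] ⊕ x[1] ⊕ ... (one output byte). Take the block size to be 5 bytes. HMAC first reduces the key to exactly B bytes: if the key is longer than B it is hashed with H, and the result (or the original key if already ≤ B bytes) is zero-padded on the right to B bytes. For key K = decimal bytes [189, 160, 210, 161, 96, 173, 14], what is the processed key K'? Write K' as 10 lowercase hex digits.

ad00000000

|K| = 7 > B = 5, so first hash the key.
H(K): XOR bd⊕a0⊕d2⊕a1⊕60⊕ad⊕0e = ad.
Zero-pad H(K) = ad to 5 bytes: K' = ad 00 00 00 00.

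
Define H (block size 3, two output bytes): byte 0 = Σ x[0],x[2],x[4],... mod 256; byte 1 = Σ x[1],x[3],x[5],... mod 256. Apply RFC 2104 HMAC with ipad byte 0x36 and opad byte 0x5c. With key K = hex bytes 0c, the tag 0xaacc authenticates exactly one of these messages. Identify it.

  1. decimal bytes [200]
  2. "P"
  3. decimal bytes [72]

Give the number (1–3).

Key hex bytes 0c is 1 byte ≤ B = 3; zero-pad to 3 bytes: K' = 0c 00 00.
K' ⊕ ipad = 3a 36 36; K' ⊕ opad = 50 5c 5c.
m1: inner = H(3a 36 36 c8) = 70 fe; tag = H(50 5c 5c 70 fe) = aacc ← matches
m2: inner = H(3a 36 36 50) = 70 86; tag = H(50 5c 5c 70 86) = 32cc
m3: inner = H(3a 36 36 48) = 70 7e; tag = H(50 5c 5c 70 7e) = 2acc

1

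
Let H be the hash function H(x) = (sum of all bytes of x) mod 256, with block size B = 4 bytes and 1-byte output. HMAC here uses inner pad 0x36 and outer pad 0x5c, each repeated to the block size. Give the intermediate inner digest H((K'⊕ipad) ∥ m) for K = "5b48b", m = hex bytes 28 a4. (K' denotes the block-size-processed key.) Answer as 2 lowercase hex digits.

c1

Key "5b48b" = 35 62 34 38 62 is 5 bytes > B = 4, so hash it first: H(key) = 65, then zero-pad to 4 bytes: K' = 65 00 00 00.
K' ⊕ ipad = 53 36 36 36.
Inner input = 53 36 36 36 ∥ 28 a4.
Inner hash: sum = 83+54+54+54+40+164 = 449; mod 256 = 193 → c1.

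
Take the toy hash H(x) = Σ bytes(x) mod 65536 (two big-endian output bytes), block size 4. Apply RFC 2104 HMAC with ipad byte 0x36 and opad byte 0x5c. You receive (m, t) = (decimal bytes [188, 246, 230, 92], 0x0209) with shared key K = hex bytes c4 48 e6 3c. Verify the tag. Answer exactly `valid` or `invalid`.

valid

Key hex bytes c4 48 e6 3c is exactly B = 4 bytes: K' = c4 48 e6 3c.
K' ⊕ ipad = f2 7e d0 0a; K' ⊕ opad = 98 14 ba 60.
Inner hash: sum = 242+126+208+10+188+246+230+92 = 1342 → 05 3e.
Outer hash (recomputed tag): sum = 152+20+186+96+5+62 = 521 → 02 09.
Recomputed tag = 0209; claimed = 0209 → match.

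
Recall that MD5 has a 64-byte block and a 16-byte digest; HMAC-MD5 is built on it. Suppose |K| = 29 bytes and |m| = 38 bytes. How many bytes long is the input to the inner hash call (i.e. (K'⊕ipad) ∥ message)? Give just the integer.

Key is 29 ≤ 64 bytes, zero-padded: |K'| = 64.
Inner input = (K'⊕ipad) ∥ m → 64 + 38 = 102 bytes.

102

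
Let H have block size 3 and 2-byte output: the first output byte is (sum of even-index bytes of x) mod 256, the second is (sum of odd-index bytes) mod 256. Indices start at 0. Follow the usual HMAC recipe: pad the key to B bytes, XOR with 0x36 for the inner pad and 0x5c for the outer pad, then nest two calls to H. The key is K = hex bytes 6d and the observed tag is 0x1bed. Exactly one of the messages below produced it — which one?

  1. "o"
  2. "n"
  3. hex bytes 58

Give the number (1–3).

3

Key hex bytes 6d is 1 byte ≤ B = 3; zero-pad to 3 bytes: K' = 6d 00 00.
K' ⊕ ipad = 5b 36 36; K' ⊕ opad = 31 5c 5c.
m1: inner = H(5b 36 36 6f) = 91 a5; tag = H(31 5c 5c 91 a5) = 32ed
m2: inner = H(5b 36 36 6e) = 91 a4; tag = H(31 5c 5c 91 a4) = 31ed
m3: inner = H(5b 36 36 58) = 91 8e; tag = H(31 5c 5c 91 8e) = 1bed ← matches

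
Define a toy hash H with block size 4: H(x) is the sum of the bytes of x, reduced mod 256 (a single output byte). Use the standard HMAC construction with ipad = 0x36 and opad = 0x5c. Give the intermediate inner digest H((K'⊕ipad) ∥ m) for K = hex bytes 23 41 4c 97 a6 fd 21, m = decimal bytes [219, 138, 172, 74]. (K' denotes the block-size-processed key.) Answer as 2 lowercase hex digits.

3a

Key hex bytes 23 41 4c 97 a6 fd 21 is 7 bytes > B = 4, so hash it first: H(key) = 0b, then zero-pad to 4 bytes: K' = 0b 00 00 00.
K' ⊕ ipad = 3d 36 36 36.
Inner input = 3d 36 36 36 ∥ db 8a ac 4a.
Inner hash: sum = 61+54+54+54+219+138+172+74 = 826; mod 256 = 58 → 3a.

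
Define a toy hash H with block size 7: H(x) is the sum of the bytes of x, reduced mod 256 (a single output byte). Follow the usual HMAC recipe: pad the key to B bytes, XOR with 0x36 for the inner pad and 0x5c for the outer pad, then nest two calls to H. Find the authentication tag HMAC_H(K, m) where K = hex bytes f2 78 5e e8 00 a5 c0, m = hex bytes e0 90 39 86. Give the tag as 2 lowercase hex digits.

bf

Key hex bytes f2 78 5e e8 00 a5 c0 is exactly B = 7 bytes: K' = f2 78 5e e8 00 a5 c0.
K' ⊕ ipad = c4 4e 68 de 36 93 f6.  K' ⊕ opad = ae 24 02 b4 5c f9 9c.
Inner input = (K'⊕ipad) ∥ m = c4 4e 68 de 36 93 f6 ∥ e0 90 39 86.
Inner hash: sum = 196+78+104+222+54+147+246+224+144+57+134 = 1606; mod 256 = 70 → 46.
Outer input = (K'⊕opad) ∥ inner = ae 24 02 b4 5c f9 9c ∥ 46.
Outer hash (tag): sum = 174+36+2+180+92+249+156+70 = 959; mod 256 = 191 → bf.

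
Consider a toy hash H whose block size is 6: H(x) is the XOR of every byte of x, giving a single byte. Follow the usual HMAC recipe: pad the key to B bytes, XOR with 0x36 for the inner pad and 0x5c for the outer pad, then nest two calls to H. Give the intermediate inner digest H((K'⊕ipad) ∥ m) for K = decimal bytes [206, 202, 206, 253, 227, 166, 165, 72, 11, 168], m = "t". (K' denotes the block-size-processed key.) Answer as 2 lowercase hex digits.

Key decimal bytes [206, 202, 206, 253, 227, 166, 165, 72, 11, 168] = ce ca ce fd e3 a6 a5 48 0b a8 is 10 bytes > B = 6, so hash it first: H(key) = 3c, then zero-pad to 6 bytes: K' = 3c 00 00 00 00 00.
K' ⊕ ipad = 0a 36 36 36 36 36.
Inner input = 0a 36 36 36 36 36 ∥ 74.
Inner hash: XOR 0a⊕36⊕36⊕36⊕36⊕36⊕74 = 48.

48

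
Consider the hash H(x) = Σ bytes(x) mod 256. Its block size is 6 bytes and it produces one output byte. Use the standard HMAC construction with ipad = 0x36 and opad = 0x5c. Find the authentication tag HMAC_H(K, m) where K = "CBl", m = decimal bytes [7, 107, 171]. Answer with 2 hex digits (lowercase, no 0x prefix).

Key "CBl" = 43 42 6c is 3 bytes ≤ B = 6; zero-pad to 6 bytes: K' = 43 42 6c 00 00 00.
K' ⊕ ipad = 75 74 5a 36 36 36.  K' ⊕ opad = 1f 1e 30 5c 5c 5c.
Inner input = (K'⊕ipad) ∥ m = 75 74 5a 36 36 36 ∥ 07 6b ab.
Inner hash: sum = 117+116+90+54+54+54+7+107+171 = 770; mod 256 = 2 → 02.
Outer input = (K'⊕opad) ∥ inner = 1f 1e 30 5c 5c 5c ∥ 02.
Outer hash (tag): sum = 31+30+48+92+92+92+2 = 387; mod 256 = 131 → 83.

83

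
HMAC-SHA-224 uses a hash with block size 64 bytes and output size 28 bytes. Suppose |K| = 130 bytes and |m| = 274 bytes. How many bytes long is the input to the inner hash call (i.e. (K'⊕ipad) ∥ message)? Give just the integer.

Key is 130 > 64 bytes, so it is hashed to 28 bytes then zero-padded to 64: |K'| = 64.
Inner input = (K'⊕ipad) ∥ m → 64 + 274 = 338 bytes.

338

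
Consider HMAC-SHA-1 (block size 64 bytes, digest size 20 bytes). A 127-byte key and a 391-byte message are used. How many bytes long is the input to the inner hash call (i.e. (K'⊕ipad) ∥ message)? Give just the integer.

Key is 127 > 64 bytes, so it is hashed to 20 bytes then zero-padded to 64: |K'| = 64.
Inner input = (K'⊕ipad) ∥ m → 64 + 391 = 455 bytes.

455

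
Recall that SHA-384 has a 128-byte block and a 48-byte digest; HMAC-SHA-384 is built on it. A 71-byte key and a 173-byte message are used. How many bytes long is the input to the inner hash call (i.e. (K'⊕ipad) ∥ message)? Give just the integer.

301

Key is 71 ≤ 128 bytes, zero-padded: |K'| = 128.
Inner input = (K'⊕ipad) ∥ m → 128 + 173 = 301 bytes.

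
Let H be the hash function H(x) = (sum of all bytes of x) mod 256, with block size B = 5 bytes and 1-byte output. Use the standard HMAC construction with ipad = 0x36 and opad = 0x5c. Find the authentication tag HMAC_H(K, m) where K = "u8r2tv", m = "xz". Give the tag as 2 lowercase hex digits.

ae

Key "u8r2tv" = 75 38 72 32 74 76 is 6 bytes > B = 5, so hash it first: H(key) = 3b, then zero-pad to 5 bytes: K' = 3b 00 00 00 00.
K' ⊕ ipad = 0d 36 36 36 36.  K' ⊕ opad = 67 5c 5c 5c 5c.
Inner input = (K'⊕ipad) ∥ m = 0d 36 36 36 36 ∥ 78 7a.
Inner hash: sum = 13+54+54+54+54+120+122 = 471; mod 256 = 215 → d7.
Outer input = (K'⊕opad) ∥ inner = 67 5c 5c 5c 5c ∥ d7.
Outer hash (tag): sum = 103+92+92+92+92+215 = 686; mod 256 = 174 → ae.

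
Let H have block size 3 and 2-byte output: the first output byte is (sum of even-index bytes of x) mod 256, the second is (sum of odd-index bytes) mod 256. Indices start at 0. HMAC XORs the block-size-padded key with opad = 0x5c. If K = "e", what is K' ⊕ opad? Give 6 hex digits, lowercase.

395c5c

Key "e" = 65 is 1 byte ≤ B = 3; zero-pad to 3 bytes: K' = 65 00 00.
XOR each byte with 0x5c: 65⊕5c=39, 00⊕5c=5c, 00⊕5c=5c.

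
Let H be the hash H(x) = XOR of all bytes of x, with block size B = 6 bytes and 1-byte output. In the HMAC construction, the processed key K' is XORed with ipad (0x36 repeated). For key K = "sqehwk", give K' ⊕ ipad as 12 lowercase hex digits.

4547535e415d

Key "sqehwk" = 73 71 65 68 77 6b is exactly B = 6 bytes: K' = 73 71 65 68 77 6b.
XOR each byte with 0x36: 73⊕36=45, 71⊕36=47, 65⊕36=53, 68⊕36=5e, 77⊕36=41, 6b⊕36=5d.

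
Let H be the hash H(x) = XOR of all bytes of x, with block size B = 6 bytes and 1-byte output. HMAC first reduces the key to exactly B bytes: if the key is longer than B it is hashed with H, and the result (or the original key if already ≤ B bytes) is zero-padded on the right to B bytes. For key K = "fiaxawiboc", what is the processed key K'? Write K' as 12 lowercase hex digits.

070000000000

|K| = 10 > B = 6, so first hash the key.
H(K): XOR 66⊕69⊕61⊕78⊕61⊕77⊕69⊕62⊕6f⊕63 = 07.
Zero-pad H(K) = 07 to 6 bytes: K' = 07 00 00 00 00 00.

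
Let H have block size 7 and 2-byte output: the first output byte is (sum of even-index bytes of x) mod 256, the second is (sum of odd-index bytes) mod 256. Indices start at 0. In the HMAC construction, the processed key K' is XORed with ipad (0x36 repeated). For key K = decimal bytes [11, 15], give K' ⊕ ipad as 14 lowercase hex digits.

3d393636363636

Key decimal bytes [11, 15] = 0b 0f is 2 bytes ≤ B = 7; zero-pad to 7 bytes: K' = 0b 0f 00 00 00 00 00.
XOR each byte with 0x36: 0b⊕36=3d, 0f⊕36=39, 00⊕36=36, 00⊕36=36, 00⊕36=36, 00⊕36=36, 00⊕36=36.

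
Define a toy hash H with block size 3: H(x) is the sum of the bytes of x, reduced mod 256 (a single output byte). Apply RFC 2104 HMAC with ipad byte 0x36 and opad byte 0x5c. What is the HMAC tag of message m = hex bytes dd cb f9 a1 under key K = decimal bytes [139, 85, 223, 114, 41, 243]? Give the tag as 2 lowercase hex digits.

Key decimal bytes [139, 85, 223, 114, 41, 243] = 8b 55 df 72 29 f3 is 6 bytes > B = 3, so hash it first: H(key) = 4d, then zero-pad to 3 bytes: K' = 4d 00 00.
K' ⊕ ipad = 7b 36 36.  K' ⊕ opad = 11 5c 5c.
Inner input = (K'⊕ipad) ∥ m = 7b 36 36 ∥ dd cb f9 a1.
Inner hash: sum = 123+54+54+221+203+249+161 = 1065; mod 256 = 41 → 29.
Outer input = (K'⊕opad) ∥ inner = 11 5c 5c ∥ 29.
Outer hash (tag): sum = 17+92+92+41 = 242 → f2.

f2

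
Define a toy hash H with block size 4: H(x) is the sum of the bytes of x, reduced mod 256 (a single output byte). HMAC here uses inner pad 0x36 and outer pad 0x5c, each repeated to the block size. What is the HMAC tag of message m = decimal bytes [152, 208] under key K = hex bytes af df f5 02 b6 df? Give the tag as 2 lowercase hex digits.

90

Key hex bytes af df f5 02 b6 df is 6 bytes > B = 4, so hash it first: H(key) = 1a, then zero-pad to 4 bytes: K' = 1a 00 00 00.
K' ⊕ ipad = 2c 36 36 36.  K' ⊕ opad = 46 5c 5c 5c.
Inner input = (K'⊕ipad) ∥ m = 2c 36 36 36 ∥ 98 d0.
Inner hash: sum = 44+54+54+54+152+208 = 566; mod 256 = 54 → 36.
Outer input = (K'⊕opad) ∥ inner = 46 5c 5c 5c ∥ 36.
Outer hash (tag): sum = 70+92+92+92+54 = 400; mod 256 = 144 → 90.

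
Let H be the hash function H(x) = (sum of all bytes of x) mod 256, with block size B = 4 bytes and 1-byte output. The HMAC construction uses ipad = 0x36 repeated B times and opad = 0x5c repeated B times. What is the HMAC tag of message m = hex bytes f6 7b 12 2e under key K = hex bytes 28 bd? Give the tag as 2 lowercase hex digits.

Key hex bytes 28 bd is 2 bytes ≤ B = 4; zero-pad to 4 bytes: K' = 28 bd 00 00.
K' ⊕ ipad = 1e 8b 36 36.  K' ⊕ opad = 74 e1 5c 5c.
Inner input = (K'⊕ipad) ∥ m = 1e 8b 36 36 ∥ f6 7b 12 2e.
Inner hash: sum = 30+139+54+54+246+123+18+46 = 710; mod 256 = 198 → c6.
Outer input = (K'⊕opad) ∥ inner = 74 e1 5c 5c ∥ c6.
Outer hash (tag): sum = 116+225+92+92+198 = 723; mod 256 = 211 → d3.

d3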